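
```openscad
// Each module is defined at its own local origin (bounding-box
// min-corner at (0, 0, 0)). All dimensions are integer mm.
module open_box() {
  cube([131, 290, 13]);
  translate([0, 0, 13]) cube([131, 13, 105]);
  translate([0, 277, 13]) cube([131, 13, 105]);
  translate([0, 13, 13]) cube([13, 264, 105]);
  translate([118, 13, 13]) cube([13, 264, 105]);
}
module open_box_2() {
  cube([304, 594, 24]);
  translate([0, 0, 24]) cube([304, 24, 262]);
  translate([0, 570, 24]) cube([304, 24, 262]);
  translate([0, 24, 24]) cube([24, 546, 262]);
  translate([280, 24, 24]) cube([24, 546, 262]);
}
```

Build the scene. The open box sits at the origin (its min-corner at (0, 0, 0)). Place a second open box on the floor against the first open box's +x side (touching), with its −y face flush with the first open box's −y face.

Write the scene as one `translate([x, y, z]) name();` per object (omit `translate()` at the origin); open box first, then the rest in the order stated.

open_box();
translate([131, 0, 0]) open_box_2();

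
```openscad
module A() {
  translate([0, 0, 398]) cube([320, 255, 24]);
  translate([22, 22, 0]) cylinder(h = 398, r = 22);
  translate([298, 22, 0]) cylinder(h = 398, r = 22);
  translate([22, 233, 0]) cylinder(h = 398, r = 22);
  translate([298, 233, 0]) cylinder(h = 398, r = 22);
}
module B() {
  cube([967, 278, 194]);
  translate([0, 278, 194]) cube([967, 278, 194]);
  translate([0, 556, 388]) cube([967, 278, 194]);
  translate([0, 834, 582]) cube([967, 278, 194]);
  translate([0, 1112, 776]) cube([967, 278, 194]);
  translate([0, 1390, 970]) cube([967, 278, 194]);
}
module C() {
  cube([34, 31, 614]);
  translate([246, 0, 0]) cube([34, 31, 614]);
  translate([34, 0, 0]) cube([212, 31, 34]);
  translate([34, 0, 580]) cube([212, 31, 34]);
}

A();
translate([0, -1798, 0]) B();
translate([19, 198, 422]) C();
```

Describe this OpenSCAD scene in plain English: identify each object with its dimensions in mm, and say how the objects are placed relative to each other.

A is a simple wooden stool: a rectangular seat 320 mm (x) by 255 mm (y), 24 mm thick, top face at z = 422 mm, on four round legs, each 44 mm in diameter. The legs rest on z = 0, each leg's axis is inset half a diameter from the nearest pair of seat edges (so the leg's bounding box is flush with the corner).

B is a run of 6 identical solid stair steps. Each tread is 967×278 mm and each step block is 194 mm high. Step 1 rests on the floor; step k is offset from step 1 by (k−1)×278 mm in y and (k−1)×194 mm in z.

C is a picture frame with a 212×546 mm rectangular opening (x by z) and a uniform 34 mm border on every side. Frame depth is 31 mm along y. It is built from two vertical stiles running the full outside height and two horizontal rails spanning the gap between the stiles.

The staircase is on the floor beside the stool on its −y side. The picture frame is on top of the stool.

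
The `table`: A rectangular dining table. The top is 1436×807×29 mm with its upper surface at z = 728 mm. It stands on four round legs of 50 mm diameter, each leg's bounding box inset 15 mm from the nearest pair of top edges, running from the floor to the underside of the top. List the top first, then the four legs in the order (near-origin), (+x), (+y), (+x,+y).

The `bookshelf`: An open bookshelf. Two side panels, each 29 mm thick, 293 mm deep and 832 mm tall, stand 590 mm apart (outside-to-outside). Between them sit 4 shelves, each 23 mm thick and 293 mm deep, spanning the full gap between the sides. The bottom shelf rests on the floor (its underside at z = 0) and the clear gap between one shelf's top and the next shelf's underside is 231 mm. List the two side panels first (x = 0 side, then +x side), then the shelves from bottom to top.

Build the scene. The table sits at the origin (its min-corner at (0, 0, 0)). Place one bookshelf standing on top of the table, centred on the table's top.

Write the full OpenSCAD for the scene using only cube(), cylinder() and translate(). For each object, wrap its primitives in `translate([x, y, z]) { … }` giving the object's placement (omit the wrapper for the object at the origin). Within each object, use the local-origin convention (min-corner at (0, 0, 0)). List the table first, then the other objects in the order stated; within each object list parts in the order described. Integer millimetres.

translate([0, 0, 699]) cube([1436, 807, 29]);
translate([40, 40, 0]) cylinder(h = 699, r = 25);
translate([1396, 40, 0]) cylinder(h = 699, r = 25);
translate([40, 767, 0]) cylinder(h = 699, r = 25);
translate([1396, 767, 0]) cylinder(h = 699, r = 25);
translate([423, 257, 728]) {
  cube([29, 293, 832]);
  translate([561, 0, 0]) cube([29, 293, 832]);
  translate([29, 0, 0]) cube([532, 293, 23]);
  translate([29, 0, 254]) cube([532, 293, 23]);
  translate([29, 0, 508]) cube([532, 293, 23]);
  translate([29, 0, 762]) cube([532, 293, 23]);
}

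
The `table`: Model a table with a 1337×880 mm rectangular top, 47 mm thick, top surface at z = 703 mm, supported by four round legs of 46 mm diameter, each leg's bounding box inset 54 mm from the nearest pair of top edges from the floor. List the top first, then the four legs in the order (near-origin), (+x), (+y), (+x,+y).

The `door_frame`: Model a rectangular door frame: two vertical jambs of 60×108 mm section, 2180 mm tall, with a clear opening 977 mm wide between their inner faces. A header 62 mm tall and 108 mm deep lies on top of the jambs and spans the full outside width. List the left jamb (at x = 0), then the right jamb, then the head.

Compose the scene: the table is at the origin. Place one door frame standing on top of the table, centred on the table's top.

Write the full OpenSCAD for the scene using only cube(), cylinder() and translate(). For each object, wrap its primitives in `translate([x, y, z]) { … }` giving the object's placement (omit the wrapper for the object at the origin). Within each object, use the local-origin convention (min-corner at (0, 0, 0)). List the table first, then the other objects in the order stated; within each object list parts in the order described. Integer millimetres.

translate([0, 0, 656]) cube([1337, 880, 47]);
translate([77, 77, 0]) cylinder(h = 656, r = 23);
translate([1260, 77, 0]) cylinder(h = 656, r = 23);
translate([77, 803, 0]) cylinder(h = 656, r = 23);
translate([1260, 803, 0]) cylinder(h = 656, r = 23);
translate([120, 386, 703]) {
  cube([60, 108, 2180]);
  translate([1037, 0, 0]) cube([60, 108, 2180]);
  translate([0, 0, 2180]) cube([1097, 108, 62]);
}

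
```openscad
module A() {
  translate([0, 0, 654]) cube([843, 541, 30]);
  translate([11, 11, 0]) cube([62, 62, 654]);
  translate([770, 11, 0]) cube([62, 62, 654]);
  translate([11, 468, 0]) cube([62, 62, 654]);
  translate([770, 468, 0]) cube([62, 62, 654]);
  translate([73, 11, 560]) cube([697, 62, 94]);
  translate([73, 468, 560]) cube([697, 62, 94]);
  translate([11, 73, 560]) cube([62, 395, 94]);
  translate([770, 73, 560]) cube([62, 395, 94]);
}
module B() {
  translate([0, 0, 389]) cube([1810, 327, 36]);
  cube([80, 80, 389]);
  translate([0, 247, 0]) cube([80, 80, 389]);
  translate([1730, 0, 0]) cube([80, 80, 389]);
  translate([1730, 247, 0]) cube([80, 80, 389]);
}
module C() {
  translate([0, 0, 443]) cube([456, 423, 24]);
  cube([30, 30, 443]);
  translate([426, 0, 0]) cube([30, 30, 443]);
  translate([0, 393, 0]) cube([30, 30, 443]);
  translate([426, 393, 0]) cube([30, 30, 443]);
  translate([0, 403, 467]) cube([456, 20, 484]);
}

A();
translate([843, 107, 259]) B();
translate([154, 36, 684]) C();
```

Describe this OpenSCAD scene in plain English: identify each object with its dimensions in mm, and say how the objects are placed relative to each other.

A is a table: top 843 mm (x) × 541 mm (y), 30 mm thick, upper face at z = 684 mm, on four 62×62 mm square legs, each inset 11 mm from the nearest pair of top edges, running from z = 0 to the bottom of the top. Four apron rails, 62 mm thick and 94 mm tall, run between adjacent legs with their top edges flush with the underside of the top and their outer faces flush with the legs' outer faces.

B is a long wooden bench with a 1810 mm (x) × 327 mm (y) seat, 36 mm thick, its top surface 425 mm above the floor. Four 80 mm square legs at the seat corners, flush with the edges, run from z = 0 to the seat underside.

C is a chair. The seat is a 456×423×24 mm slab with its top at z = 467 mm, on four 30×30 mm corner legs (flush with the seat edges, standing on z = 0). A flat backrest 20 mm thick, 484 mm tall, spans the full seat width and rises from the seat top along its +y edge, rear face flush with the rear of the seat.

The bench is beside the table with their tops flush at z = 684. The chair is on top of the table.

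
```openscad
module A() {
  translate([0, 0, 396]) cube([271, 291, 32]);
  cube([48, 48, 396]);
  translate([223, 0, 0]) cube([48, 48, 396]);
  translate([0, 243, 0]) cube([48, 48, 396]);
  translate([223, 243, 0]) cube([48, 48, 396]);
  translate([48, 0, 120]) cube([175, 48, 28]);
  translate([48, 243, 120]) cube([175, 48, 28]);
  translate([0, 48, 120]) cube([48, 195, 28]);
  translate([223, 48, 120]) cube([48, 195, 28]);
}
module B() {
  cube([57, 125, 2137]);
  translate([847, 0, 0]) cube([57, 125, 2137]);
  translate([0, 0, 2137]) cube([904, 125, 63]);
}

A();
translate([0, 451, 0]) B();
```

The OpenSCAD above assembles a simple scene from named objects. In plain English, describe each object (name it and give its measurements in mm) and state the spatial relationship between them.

A is a four-legged stool. The seat is 271×291 mm, 32 mm thick, top at z = 428 mm. It stands on four square legs, each 48×48 mm in cross-section, from z = 0 to the seat underside, each flush with a corner of the seat. Four stretchers, 48 mm wide and 28 mm tall, connect adjacent legs with their undersides at z = 120 mm, each running between the inner faces of the legs it joins and aligned with the legs' outer faces on the other axis.

B is a rectangular door frame: two vertical jambs of 57×125 mm section, 2137 mm tall, with a clear opening 790 mm wide between their inner faces. A header 63 mm tall and 125 mm deep lies on top of the jambs and spans the full outside width.

The door frame is on the floor beside the stool on its +y side.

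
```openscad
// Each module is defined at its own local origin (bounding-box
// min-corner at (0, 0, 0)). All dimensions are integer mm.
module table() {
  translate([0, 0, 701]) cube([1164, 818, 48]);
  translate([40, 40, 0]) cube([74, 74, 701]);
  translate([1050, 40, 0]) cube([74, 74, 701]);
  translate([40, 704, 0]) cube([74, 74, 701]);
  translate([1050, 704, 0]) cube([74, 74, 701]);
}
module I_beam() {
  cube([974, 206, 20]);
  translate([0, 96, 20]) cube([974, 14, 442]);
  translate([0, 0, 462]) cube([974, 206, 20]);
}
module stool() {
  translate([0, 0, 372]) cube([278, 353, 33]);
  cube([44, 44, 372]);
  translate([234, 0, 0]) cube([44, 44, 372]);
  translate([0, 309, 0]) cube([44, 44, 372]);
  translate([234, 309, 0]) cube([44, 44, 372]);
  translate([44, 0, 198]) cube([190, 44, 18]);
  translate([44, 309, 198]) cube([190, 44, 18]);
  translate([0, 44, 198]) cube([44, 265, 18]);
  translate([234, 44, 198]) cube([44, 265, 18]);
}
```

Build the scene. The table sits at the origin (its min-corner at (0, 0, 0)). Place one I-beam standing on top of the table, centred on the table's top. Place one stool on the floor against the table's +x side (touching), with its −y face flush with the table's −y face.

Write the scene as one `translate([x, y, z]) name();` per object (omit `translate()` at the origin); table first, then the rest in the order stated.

table();
translate([95, 306, 749]) I_beam();
translate([1164, 0, 0]) stool();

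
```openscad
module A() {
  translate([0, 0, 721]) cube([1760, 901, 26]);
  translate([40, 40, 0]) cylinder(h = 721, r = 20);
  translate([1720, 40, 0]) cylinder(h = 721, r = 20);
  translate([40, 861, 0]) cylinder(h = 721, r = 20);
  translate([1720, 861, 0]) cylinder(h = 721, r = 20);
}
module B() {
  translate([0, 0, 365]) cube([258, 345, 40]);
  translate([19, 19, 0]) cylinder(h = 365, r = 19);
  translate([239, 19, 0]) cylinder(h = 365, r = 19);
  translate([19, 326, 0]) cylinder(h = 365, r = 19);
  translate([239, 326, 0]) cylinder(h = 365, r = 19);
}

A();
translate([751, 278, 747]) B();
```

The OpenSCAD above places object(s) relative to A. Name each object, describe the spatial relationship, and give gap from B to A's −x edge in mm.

A is a table. B is a stool. The stool is on top of the table, centred. The gap from the stool to the table's −x edge is 751 mm.

The stool's min-x is at 751; the table's min-x is 0; gap = 751 mm.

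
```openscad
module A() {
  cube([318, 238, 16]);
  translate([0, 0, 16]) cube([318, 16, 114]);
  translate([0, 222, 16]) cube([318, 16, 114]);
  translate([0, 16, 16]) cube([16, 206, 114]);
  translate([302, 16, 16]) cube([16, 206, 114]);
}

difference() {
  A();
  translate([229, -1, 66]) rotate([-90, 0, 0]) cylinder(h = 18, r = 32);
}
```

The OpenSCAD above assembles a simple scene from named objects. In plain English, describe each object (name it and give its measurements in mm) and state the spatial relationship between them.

A is an open storage box with external size 318×238×130 mm and wall thickness 16 mm (the base is also 16 mm thick). The base covers the whole footprint; the four walls stand on the base, with the y-facing walls full-width and the x-facing walls fitting between their inner faces.

The open box has a circular hole of radius 32 mm through its front wall, centred at (x = 229, z = 66).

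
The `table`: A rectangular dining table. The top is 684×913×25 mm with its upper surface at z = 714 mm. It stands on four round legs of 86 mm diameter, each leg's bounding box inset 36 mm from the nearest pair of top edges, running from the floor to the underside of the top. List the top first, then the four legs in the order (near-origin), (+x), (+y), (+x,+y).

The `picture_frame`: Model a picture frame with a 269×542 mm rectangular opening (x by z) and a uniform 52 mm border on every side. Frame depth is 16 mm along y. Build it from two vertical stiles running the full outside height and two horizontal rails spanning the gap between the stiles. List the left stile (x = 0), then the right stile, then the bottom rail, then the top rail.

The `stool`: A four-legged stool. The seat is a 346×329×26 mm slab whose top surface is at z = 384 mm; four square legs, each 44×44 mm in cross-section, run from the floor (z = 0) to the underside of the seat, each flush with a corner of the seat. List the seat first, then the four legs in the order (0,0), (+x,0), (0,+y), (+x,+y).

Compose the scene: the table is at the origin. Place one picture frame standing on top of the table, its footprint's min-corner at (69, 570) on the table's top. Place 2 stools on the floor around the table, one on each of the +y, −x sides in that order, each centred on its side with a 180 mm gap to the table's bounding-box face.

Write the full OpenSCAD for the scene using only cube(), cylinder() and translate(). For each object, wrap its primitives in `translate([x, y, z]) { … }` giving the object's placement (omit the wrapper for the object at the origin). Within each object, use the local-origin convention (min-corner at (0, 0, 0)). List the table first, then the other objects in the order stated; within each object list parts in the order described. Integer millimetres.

translate([0, 0, 689]) cube([684, 913, 25]);
translate([79, 79, 0]) cylinder(h = 689, r = 43);
translate([605, 79, 0]) cylinder(h = 689, r = 43);
translate([79, 834, 0]) cylinder(h = 689, r = 43);
translate([605, 834, 0]) cylinder(h = 689, r = 43);
translate([69, 570, 714]) {
  cube([52, 16, 646]);
  translate([321, 0, 0]) cube([52, 16, 646]);
  translate([52, 0, 0]) cube([269, 16, 52]);
  translate([52, 0, 594]) cube([269, 16, 52]);
}
translate([169, 1093, 0]) {
  translate([0, 0, 358]) cube([346, 329, 26]);
  cube([44, 44, 358]);
  translate([302, 0, 0]) cube([44, 44, 358]);
  translate([0, 285, 0]) cube([44, 44, 358]);
  translate([302, 285, 0]) cube([44, 44, 358]);
}
translate([-526, 292, 0]) {
  translate([0, 0, 358]) cube([346, 329, 26]);
  cube([44, 44, 358]);
  translate([302, 0, 0]) cube([44, 44, 358]);
  translate([0, 285, 0]) cube([44, 44, 358]);
  translate([302, 285, 0]) cube([44, 44, 358]);
}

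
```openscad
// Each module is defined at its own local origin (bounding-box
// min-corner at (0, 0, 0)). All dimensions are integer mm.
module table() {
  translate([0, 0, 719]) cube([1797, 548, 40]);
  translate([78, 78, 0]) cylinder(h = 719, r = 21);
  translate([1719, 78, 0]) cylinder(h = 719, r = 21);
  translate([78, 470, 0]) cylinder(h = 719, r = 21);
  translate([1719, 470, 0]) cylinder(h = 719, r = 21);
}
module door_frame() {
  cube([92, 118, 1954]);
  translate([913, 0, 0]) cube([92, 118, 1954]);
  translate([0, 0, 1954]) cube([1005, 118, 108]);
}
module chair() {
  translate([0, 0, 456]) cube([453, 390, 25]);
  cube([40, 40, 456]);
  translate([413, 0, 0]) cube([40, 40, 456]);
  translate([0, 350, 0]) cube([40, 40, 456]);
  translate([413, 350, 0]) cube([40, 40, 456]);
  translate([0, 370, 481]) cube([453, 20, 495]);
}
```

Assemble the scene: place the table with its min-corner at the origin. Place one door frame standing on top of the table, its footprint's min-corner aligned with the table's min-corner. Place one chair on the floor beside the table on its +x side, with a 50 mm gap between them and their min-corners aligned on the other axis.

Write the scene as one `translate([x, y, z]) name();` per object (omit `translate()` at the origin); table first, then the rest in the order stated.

table();
translate([0, 0, 759]) door_frame();
translate([1847, 0, 0]) chair();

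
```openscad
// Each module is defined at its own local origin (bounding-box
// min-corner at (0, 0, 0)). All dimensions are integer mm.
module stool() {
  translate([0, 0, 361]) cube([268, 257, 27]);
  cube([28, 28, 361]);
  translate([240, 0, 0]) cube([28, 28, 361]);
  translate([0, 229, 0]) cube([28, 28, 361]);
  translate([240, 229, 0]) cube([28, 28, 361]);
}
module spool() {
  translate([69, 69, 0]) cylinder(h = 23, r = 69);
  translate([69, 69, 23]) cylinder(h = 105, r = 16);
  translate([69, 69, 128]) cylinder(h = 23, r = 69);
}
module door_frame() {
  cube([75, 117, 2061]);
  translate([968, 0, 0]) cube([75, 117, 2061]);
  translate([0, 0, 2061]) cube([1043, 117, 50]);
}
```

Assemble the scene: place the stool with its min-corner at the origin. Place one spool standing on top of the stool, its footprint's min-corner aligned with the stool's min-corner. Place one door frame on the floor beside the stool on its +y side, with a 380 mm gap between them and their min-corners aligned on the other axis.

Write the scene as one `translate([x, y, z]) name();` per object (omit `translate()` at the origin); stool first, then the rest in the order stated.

stool();
translate([0, 0, 388]) spool();
translate([0, 637, 0]) door_frame();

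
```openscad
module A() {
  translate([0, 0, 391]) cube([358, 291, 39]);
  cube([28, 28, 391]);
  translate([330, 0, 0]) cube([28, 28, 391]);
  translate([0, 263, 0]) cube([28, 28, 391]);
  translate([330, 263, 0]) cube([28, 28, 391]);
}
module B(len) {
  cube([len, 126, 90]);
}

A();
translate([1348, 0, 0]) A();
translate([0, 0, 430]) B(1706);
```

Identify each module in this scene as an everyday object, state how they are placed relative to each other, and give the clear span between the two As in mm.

Second stool starts at x = 1348; first ends at x = 358; clear span = 1348 − 358 = 990 mm.

A is a stool. B is a beam. A beam spans the tops of two stools. The clear span between the two stools is 990 mm.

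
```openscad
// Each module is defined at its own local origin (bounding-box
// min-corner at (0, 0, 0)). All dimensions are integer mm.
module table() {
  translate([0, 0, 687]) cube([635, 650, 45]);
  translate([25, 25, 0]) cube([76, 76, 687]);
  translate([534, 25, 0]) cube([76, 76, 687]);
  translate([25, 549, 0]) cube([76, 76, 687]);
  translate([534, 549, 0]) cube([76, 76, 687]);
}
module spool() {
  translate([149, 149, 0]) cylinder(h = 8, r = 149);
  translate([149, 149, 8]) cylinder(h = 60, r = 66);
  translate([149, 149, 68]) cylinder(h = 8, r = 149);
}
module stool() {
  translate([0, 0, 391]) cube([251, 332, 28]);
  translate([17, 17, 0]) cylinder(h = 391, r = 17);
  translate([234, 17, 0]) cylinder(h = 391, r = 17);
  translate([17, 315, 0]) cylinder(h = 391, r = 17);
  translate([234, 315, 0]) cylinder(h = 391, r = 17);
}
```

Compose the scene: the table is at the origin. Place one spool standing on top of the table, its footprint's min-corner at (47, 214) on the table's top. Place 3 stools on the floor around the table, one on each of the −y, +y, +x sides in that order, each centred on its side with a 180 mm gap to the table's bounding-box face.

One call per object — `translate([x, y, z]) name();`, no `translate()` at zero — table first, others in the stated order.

table();
translate([47, 214, 732]) spool();
translate([192, -512, 0]) stool();
translate([192, 830, 0]) stool();
translate([815, 159, 0]) stool();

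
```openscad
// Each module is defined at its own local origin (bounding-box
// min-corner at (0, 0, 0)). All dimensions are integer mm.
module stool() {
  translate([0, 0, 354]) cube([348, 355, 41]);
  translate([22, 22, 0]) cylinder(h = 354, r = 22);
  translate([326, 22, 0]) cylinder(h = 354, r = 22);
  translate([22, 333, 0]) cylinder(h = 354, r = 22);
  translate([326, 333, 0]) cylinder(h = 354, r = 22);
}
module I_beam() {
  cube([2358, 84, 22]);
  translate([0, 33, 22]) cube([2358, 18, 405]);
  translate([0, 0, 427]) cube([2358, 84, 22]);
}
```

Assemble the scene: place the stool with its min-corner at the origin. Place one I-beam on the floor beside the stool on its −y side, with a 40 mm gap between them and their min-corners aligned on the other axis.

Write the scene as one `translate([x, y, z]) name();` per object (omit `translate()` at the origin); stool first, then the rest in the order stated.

stool();
translate([0, -124, 0]) I_beam();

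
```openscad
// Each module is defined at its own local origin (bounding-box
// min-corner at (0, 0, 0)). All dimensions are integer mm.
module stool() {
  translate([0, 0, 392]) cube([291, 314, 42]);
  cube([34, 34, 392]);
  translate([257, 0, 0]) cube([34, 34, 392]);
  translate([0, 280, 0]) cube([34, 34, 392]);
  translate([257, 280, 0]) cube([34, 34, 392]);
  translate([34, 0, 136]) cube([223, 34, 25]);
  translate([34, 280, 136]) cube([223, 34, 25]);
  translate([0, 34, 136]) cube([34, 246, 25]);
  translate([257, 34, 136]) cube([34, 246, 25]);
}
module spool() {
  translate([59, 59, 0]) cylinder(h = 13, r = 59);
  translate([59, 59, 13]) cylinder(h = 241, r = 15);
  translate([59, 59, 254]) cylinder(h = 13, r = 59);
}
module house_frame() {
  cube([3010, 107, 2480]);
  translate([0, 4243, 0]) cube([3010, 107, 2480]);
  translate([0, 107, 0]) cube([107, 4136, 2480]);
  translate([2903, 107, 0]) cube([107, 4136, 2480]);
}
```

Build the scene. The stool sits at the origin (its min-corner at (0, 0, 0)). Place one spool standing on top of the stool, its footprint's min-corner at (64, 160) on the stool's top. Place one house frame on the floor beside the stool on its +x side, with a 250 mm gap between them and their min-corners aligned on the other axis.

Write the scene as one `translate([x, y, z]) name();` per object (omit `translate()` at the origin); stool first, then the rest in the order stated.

stool();
translate([64, 160, 434]) spool();
translate([541, 0, 0]) house_frame();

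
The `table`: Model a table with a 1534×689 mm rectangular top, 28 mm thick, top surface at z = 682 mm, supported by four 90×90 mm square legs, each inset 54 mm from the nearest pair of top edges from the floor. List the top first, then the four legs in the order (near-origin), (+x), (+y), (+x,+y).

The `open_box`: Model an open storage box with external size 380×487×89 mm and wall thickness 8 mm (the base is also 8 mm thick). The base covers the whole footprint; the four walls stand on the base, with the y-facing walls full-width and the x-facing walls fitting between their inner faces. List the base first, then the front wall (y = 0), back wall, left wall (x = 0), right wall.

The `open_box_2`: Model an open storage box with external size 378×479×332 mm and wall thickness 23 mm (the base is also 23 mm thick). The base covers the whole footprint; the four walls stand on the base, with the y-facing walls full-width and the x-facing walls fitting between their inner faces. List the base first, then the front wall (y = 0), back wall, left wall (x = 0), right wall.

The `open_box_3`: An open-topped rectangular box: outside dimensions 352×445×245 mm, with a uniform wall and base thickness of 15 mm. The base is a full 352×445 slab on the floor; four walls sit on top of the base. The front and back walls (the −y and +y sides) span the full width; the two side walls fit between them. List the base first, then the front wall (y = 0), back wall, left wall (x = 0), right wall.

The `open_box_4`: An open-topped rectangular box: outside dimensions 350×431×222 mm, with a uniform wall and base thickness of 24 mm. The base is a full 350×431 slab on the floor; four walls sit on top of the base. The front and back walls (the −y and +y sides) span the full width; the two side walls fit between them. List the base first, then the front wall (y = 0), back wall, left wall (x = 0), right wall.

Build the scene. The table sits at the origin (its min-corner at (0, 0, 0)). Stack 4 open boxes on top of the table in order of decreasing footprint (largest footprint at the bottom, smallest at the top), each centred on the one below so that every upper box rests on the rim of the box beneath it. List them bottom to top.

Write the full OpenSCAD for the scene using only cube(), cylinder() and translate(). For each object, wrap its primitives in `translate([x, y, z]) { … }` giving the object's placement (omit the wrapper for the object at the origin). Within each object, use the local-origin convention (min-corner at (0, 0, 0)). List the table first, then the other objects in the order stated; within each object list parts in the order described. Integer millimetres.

translate([0, 0, 654]) cube([1534, 689, 28]);
translate([54, 54, 0]) cube([90, 90, 654]);
translate([1390, 54, 0]) cube([90, 90, 654]);
translate([54, 545, 0]) cube([90, 90, 654]);
translate([1390, 545, 0]) cube([90, 90, 654]);
translate([577, 101, 682]) {
  cube([380, 487, 8]);
  translate([0, 0, 8]) cube([380, 8, 81]);
  translate([0, 479, 8]) cube([380, 8, 81]);
  translate([0, 8, 8]) cube([8, 471, 81]);
  translate([372, 8, 8]) cube([8, 471, 81]);
}
translate([578, 105, 771]) {
  cube([378, 479, 23]);
  translate([0, 0, 23]) cube([378, 23, 309]);
  translate([0, 456, 23]) cube([378, 23, 309]);
  translate([0, 23, 23]) cube([23, 433, 309]);
  translate([355, 23, 23]) cube([23, 433, 309]);
}
translate([591, 122, 1103]) {
  cube([352, 445, 15]);
  translate([0, 0, 15]) cube([352, 15, 230]);
  translate([0, 430, 15]) cube([352, 15, 230]);
  translate([0, 15, 15]) cube([15, 415, 230]);
  translate([337, 15, 15]) cube([15, 415, 230]);
}
translate([592, 129, 1348]) {
  cube([350, 431, 24]);
  translate([0, 0, 24]) cube([350, 24, 198]);
  translate([0, 407, 24]) cube([350, 24, 198]);
  translate([0, 24, 24]) cube([24, 383, 198]);
  translate([326, 24, 24]) cube([24, 383, 198]);
}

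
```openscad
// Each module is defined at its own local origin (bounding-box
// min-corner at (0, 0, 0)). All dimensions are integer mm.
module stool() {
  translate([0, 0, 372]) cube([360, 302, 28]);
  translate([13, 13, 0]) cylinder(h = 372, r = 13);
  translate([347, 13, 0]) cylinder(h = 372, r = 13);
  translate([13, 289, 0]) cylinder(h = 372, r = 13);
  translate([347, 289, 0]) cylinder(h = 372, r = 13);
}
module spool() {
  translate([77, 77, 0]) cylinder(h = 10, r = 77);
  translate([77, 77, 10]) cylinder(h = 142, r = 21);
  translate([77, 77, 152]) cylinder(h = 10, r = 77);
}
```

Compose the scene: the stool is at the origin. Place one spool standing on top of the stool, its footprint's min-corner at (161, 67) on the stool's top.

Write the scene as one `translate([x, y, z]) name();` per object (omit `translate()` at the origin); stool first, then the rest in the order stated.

stool();
translate([161, 67, 400]) spool();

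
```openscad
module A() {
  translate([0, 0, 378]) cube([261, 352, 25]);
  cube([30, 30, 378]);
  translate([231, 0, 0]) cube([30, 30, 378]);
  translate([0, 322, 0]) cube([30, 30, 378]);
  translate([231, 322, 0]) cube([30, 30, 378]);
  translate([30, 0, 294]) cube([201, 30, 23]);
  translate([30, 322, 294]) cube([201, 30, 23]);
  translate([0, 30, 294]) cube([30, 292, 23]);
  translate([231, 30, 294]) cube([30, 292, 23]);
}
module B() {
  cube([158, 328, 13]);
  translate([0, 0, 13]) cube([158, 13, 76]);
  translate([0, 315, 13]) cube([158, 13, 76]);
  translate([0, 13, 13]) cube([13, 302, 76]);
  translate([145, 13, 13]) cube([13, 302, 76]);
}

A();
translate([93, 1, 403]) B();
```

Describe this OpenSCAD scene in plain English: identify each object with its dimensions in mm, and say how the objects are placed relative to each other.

A is a four-legged stool. The seat is 261×352 mm, 25 mm thick, top at z = 403 mm. It stands on four square legs, each 30×30 mm in cross-section, from z = 0 to the seat underside, each flush with a corner of the seat. Four stretchers, 30 mm wide and 23 mm tall, connect adjacent legs with their undersides at z = 294 mm, each running between the inner faces of the legs it joins and aligned with the legs' outer faces on the other axis.

B is an open-topped rectangular box: outside dimensions 158×328×89 mm, with a uniform wall and base thickness of 13 mm. The base is a full 158×328 slab on the floor; four walls sit on top of the base. The front and back walls (the −y and +y sides) span the full width; the two side walls fit between them.

The open box is on top of the stool.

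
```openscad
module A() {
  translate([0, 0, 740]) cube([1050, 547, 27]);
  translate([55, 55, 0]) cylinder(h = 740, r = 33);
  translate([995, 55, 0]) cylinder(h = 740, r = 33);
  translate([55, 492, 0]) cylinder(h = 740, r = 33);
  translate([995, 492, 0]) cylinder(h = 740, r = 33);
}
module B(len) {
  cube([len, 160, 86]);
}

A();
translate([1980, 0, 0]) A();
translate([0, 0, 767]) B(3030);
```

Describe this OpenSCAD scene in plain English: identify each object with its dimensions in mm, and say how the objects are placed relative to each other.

A is a table: top 1050 mm (x) × 547 mm (y), 27 mm thick, upper face at z = 767 mm, on four round legs of 66 mm diameter, each leg's bounding box inset 22 mm from the nearest pair of top edges, running from z = 0 to the bottom of the top.

B is a rectangular beam 3030 mm long (x), 160 mm deep (y), 86 mm thick (z).

The beam spans the tops of two tables placed 930 mm apart, resting at z = 767 mm.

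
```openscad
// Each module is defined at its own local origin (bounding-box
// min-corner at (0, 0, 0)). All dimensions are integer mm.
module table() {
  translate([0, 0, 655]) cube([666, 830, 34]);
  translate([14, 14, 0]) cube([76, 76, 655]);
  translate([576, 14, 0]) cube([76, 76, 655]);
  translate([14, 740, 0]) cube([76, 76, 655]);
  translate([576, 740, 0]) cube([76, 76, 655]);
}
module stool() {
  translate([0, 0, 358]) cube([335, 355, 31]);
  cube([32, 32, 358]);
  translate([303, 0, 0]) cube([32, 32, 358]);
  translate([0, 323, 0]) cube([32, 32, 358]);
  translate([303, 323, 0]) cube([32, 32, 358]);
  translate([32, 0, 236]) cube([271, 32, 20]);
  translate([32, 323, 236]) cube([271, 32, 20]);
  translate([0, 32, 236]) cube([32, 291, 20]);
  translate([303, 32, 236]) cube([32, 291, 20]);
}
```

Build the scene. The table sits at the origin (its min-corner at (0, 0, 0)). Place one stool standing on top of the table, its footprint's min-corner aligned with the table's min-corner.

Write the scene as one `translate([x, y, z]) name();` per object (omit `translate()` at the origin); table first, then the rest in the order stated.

table();
translate([0, 0, 689]) stool();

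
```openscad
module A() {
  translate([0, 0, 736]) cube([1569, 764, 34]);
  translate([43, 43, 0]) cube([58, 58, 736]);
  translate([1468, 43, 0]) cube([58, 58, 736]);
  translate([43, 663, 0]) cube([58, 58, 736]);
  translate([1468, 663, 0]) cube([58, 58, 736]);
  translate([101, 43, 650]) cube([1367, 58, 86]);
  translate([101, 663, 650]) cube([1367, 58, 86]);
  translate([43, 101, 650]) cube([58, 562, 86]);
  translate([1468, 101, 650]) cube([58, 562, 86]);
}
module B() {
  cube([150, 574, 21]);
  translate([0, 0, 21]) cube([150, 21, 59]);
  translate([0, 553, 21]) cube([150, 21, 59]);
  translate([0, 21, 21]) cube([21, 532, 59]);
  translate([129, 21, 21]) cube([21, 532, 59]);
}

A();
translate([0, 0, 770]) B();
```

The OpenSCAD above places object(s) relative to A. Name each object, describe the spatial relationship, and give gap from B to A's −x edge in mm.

A is a table. B is an open box. The open box is on top of the table. The gap from the open box to the table's −x edge is 0 mm.

The open box's min-x is at 0; the table's min-x is 0; gap = 0 mm.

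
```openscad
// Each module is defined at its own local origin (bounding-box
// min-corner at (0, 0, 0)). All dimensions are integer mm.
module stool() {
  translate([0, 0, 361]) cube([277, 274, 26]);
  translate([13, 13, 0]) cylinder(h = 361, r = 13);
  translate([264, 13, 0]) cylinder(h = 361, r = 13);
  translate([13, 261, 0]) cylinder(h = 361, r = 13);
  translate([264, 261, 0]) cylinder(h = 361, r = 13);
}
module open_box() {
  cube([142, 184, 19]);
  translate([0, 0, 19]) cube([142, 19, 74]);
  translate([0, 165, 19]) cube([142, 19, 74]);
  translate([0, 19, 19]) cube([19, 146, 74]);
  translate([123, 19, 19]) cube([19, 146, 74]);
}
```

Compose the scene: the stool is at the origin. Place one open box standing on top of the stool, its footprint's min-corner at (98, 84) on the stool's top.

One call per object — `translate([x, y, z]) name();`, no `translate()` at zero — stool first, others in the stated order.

stool();
translate([98, 84, 387]) open_box();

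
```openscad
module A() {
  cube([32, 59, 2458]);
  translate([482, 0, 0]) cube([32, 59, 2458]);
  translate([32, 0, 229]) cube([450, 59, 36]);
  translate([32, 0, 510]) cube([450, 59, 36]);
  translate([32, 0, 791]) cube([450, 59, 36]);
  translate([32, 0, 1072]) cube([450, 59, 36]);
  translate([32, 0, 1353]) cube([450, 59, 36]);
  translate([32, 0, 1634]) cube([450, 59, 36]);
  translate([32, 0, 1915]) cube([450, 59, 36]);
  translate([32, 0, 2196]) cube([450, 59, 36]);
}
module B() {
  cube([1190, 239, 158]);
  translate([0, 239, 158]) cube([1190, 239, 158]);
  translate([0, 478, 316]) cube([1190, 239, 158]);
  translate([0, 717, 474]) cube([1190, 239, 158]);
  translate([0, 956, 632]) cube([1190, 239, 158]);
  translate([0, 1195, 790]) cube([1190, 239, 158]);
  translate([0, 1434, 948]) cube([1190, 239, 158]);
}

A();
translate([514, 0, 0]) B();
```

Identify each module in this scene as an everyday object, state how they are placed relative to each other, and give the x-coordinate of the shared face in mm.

The ladder's +x face and the staircase's −x face are both at x = 514 mm.

A is a ladder. B is a staircase. The staircase is against the ladder's +x side, with their −y faces flush. The x-coordinate of the shared face is 514 mm.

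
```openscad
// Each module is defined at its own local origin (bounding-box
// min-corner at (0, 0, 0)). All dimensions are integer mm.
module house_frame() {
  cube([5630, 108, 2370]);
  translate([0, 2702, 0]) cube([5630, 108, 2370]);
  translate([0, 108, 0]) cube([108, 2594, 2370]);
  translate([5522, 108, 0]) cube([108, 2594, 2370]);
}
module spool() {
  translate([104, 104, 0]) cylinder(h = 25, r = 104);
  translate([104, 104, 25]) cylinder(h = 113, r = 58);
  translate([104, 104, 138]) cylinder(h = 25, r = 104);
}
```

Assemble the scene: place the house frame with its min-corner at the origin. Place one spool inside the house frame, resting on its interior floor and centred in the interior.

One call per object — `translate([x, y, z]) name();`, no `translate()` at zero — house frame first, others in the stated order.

house_frame();
translate([2711, 1301, 0]) spool();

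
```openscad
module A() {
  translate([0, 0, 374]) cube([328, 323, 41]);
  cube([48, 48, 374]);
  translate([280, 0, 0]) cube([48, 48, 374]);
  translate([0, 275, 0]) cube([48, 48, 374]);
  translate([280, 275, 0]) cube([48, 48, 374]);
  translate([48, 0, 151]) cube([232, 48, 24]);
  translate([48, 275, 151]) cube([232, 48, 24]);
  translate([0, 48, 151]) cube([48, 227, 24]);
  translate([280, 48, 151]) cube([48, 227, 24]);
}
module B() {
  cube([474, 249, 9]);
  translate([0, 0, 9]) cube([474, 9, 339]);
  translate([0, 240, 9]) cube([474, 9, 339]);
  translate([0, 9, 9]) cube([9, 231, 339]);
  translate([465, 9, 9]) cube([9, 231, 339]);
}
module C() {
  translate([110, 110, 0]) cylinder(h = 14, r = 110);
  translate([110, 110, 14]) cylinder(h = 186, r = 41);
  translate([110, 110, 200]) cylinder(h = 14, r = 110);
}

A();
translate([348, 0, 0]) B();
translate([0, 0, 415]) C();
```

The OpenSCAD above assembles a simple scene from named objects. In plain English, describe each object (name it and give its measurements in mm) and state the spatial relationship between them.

A is a simple wooden stool: a rectangular seat 328 mm (x) by 323 mm (y), 41 mm thick, top face at z = 415 mm, on four square legs, each 48×48 mm in cross-section. The legs rest on z = 0, each flush with a corner of the seat. Four stretchers, 48 mm wide and 24 mm tall, connect adjacent legs with their undersides at z = 151 mm, each running between the inner faces of the legs it joins and aligned with the legs' outer faces on the other axis.

B is an open-topped rectangular box: outside dimensions 474×249×348 mm, with a uniform wall and base thickness of 9 mm. The base is a full 474×249 slab on the floor; four walls sit on top of the base. The front and back walls (the −y and +y sides) span the full width; the two side walls fit between them.

C is a spool: two coaxial disc flanges of radius 110 mm and thickness 14 mm, joined by a core cylinder of radius 41 mm and height 186 mm. The lower flange rests on z = 0 and the three cylinders share a vertical axis.

The open box is on the floor beside the stool on its +x side. The spool is on top of the stool.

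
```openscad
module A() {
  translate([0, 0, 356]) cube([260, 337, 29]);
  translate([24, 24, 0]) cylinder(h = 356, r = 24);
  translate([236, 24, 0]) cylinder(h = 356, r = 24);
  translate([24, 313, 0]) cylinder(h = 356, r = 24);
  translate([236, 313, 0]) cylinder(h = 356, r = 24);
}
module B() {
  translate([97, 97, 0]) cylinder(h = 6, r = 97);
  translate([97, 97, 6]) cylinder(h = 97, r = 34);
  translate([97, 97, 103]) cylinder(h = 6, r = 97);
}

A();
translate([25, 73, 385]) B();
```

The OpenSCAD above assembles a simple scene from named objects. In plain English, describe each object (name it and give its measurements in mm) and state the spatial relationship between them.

A is a four-legged stool. The seat is 260×337 mm, 29 mm thick, top at z = 385 mm. It stands on four round legs, each 48 mm in diameter, from z = 0 to the seat underside, each leg's axis is inset half a diameter from the nearest pair of seat edges (so the leg's bounding box is flush with the corner).

B is a spool: two coaxial disc flanges of radius 97 mm and thickness 6 mm, joined by a core cylinder of radius 34 mm and height 97 mm. The lower flange rests on z = 0 and the three cylinders share a vertical axis.

The spool is on top of the stool.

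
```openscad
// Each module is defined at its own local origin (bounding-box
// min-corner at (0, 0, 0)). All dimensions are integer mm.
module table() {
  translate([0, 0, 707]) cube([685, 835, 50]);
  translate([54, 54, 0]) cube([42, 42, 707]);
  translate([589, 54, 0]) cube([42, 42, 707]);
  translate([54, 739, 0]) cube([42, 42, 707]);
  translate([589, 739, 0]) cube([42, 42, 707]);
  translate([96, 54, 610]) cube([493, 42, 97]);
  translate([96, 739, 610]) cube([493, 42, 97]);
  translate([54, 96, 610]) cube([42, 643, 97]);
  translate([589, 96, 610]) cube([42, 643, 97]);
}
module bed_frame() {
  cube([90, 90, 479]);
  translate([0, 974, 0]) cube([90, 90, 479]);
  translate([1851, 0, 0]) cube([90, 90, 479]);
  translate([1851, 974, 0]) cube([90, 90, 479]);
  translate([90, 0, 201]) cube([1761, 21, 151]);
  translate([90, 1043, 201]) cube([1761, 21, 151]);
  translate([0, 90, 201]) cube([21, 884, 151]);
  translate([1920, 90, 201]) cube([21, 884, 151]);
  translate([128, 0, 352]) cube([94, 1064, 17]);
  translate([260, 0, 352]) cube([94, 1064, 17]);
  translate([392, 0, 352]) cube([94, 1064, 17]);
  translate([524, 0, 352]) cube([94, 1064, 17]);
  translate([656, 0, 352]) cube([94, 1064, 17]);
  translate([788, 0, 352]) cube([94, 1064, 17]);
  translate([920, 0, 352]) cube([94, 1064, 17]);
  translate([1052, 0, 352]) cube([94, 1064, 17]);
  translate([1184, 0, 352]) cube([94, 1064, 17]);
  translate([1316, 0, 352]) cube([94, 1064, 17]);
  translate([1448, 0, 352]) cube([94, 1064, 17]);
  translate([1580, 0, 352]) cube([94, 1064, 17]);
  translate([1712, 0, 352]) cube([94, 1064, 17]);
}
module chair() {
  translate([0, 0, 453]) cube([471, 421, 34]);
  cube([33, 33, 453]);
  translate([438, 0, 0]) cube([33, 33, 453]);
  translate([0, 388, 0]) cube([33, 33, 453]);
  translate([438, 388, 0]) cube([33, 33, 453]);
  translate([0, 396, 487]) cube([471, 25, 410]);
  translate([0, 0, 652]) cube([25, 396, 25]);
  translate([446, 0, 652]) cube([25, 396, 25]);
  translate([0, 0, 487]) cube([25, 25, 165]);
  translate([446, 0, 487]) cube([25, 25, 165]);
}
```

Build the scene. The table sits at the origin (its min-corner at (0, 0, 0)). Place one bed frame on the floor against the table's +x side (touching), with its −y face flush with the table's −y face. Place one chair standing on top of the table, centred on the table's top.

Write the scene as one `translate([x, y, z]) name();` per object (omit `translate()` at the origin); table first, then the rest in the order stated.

table();
translate([685, 0, 0]) bed_frame();
translate([107, 207, 757]) chair();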